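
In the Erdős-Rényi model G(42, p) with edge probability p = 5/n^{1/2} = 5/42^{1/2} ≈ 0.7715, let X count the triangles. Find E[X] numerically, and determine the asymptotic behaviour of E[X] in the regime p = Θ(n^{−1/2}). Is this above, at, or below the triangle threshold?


Number of potential triangles: C(42, 3) = 11480.
Each occurs with probability p³ ≈ (0.7715)³ ≈ 4.592362e-01.
By linearity: E[X] = C(42, 3)·p³ ≈ 11480 · 4.592362e-01 ≈ 5272.0311.
Since α = 1/2 < 1, p = c/n^{1/2} ≫ 1/n is above the triangle threshold p ~ 1/n. Asymptotically E[X] ~ (c³/6)·n^{3(1−α)} = (5³/6)·n^{1.5} → ∞; triangles are abundant w.h.p.

E[X] ≈ 5272.0311; in regime p = Θ(1/n^{1/2}) E[X] diverges (above the triangle threshold p ~ 1/n).


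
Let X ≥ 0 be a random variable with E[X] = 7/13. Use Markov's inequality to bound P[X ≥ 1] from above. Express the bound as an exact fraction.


μ = E[X] = 7/13, a = 1.
Markov: P[X ≥ 1] ≤ μ/a = (7/13)/1 = 7/13.
Numerically: ≈ 0.5385.
(Since a = 1 > μ = 0.5385, the bound 7/13 is < 1 and informative.)

P[X ≥ 1] ≤ 7/13 ≈ 0.5385.


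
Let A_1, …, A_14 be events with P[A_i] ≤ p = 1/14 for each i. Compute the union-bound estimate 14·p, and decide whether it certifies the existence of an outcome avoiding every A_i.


Union bound: P[∪_{i=1}^{14} A_i] ≤ Σ_i P[A_i] ≤ 14·p = 14·(1/14) = 1.
Numerically: 1 ≈ 1.0000000.
Is 1 < 1? NO.
Since the bound 1 is ≥ 1, the union bound is uninformative here; it does NOT by itself certify existence.

14·p = 1 ≈ 1.0000000; existence NOT certified by the union bound.


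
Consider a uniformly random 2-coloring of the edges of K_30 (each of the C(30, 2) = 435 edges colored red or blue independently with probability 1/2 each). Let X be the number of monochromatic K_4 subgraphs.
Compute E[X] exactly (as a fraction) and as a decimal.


Let X = Σ_S X_S over the C(30, 4) = 27405 subsets S of size 4, where X_S = 1 if the K_4 on S is monochromatic.
For a fixed S, the K_4 on S has C(4, 2) = 6 edges. P[all 6 edges red] = (1/2)^6, and likewise for blue, so P[monochromatic] = 2·(1/2)^6 = 2^{1 − 6} = 1/32.
Summing: E[X] = C(30, 4) · 2^{1 − 6} = 27405 · 1/32 = 27405/32.
Numerically: E[X] ≈ 856.406250.

E[X] = C(30,4)·2^(1−C(4,2)) = 27405/32 ≈ 856.406250.


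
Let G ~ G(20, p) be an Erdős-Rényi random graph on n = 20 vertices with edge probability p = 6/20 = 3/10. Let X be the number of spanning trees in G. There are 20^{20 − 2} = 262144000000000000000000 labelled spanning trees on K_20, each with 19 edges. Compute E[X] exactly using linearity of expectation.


K_20 has 20^{20 − 2} = 262144000000000000000000 labelled spanning trees.
For each such spanning tree H, let X_H = 1 if all 19 edges of H are present in G. Then P[X_H = 1] = p^{19} = (3/10)^{19} = 1162261467/10000000000000000000.
By linearity: E[X] = Σ_H E[X_H] = 262144000000000000000000 · p^{19} = 262144000000000000000000 · 1162261467/10000000000000000000 = 152339935002624/5.
Numerically: E[X] ≈ 3.05e+13.

E[X] = 262144000000000000000000 · (3/10)^{19} = 152339935002624/5 ≈ 3.05e+13.


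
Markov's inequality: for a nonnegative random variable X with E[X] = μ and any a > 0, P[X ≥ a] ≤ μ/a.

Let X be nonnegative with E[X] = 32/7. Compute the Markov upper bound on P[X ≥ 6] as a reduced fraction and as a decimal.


μ = E[X] = 32/7, a = 6.
Markov: P[X ≥ 6] ≤ μ/a = (32/7)/6 = 16/21.
Numerically: ≈ 0.7619.
(Since a = 6 > μ = 4.5714, the bound 16/21 is < 1 and informative.)

P[X ≥ 6] ≤ 16/21 ≈ 0.7619.


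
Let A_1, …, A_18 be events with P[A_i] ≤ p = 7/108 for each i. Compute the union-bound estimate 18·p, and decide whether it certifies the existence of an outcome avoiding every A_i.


Union bound: P[∪_{i=1}^{18} A_i] ≤ Σ_i P[A_i] ≤ 18·p = 18·(7/108) = 7/6.
Numerically: 7/6 ≈ 1.1667.
Is 7/6 < 1? NO.
Since the bound 7/6 is ≥ 1, the union bound is uninformative here; it does NOT by itself certify existence.

18·p = 7/6 ≈ 1.1667; existence NOT certified by the union bound.


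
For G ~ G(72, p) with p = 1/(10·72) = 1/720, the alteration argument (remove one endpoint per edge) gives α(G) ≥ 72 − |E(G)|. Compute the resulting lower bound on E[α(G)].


E[|E(G)|] = C(72, 2)·p = 2556 · (1/720) = 71/20.
E[α(G)] ≥ n − E[|E(G)|] = 72 − 71/20 = 1369/20.
Numerically: ≈ 68.4500.
(This is only a lower bound; the true E[α(G)] may be larger.)

E[α(G)] ≥ 1369/20 ≈ 68.4500.


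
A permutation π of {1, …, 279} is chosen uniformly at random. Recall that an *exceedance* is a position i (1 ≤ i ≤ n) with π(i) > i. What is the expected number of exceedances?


Write X = Σ_{i=1}^{279} X_i, where X_i = 1_{π(i) > i}.
For each fixed i, π(i) is uniform over {1, …, 279} (marginal of a uniform permutation), so P[π(i) > i] = (n − i)/n. Summing: Σ_{i=1}^{279} (n − i)/n = (0 + 1 + … + 278)/279 = 279(279 − 1)/(2·279) = (279 − 1)/2.
Hence E[X] = Σ_{i=1}^{279} (279 − i)/279 = 139 ≈ 139.000000.

E[X] = 139 = 139.000000.


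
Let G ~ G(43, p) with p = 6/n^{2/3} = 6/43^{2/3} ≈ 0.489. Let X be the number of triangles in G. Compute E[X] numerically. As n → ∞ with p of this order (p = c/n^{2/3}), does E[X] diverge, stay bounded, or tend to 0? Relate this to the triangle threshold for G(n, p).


Number of potential triangles: C(43, 3) = 12341.
Each occurs with probability p³ ≈ (0.489)³ ≈ 1.16820e-01.
By linearity: E[X] = C(43, 3)·p³ ≈ 12341 · 1.16820e-01 ≈ 1441.674.
Since α = 2/3 < 1, p = c/n^{2/3} ≫ 1/n is above the triangle threshold p ~ 1/n. Asymptotically E[X] ~ (c³/6)·n^{3(1−α)} = (6³/6)·n^{1} → ∞; triangles are abundant w.h.p.

E[X] ≈ 1441.674; in regime p = Θ(1/n^{2/3}) E[X] diverges (above the triangle threshold p ~ 1/n).


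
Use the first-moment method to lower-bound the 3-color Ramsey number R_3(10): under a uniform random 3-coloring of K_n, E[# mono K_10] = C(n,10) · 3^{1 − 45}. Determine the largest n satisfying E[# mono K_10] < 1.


We need C(n, 10) · 3^{1 − 45} < 1, i.e. C(n, 10) < 3^{45 − 1} = 984770902183611232881.
Check values of n near the boundary:
  n = 567: C(567, 10) = 873787071273467749398; 873787071273467749398 < 984770902183611232881? YES
  n = 568: C(568, 10) = 889446337783744949208; 889446337783744949208 < 984770902183611232881? YES
  n = 569: C(569, 10) = 905357721286137524328; 905357721286137524328 < 984770902183611232881? YES
  n = 570: C(570, 10) = 921524823451961408691; 921524823451961408691 < 984770902183611232881? YES
  n = 571: C(571, 10) = 937951290893172842001; 937951290893172842001 < 984770902183611232881? YES
  n = 572: C(572, 10) = 954640815642161682606; 954640815642161682606 < 984770902183611232881? YES
  n = 573: C(573, 10) = 971597135635805762226; 971597135635805762226 < 984770902183611232881? YES
  n = 574: C(574, 10) = 988824035203816502691; 988824035203816502691 < 984770902183611232881? NO
The largest n with C(n, 10) < 984770902183611232881 is n = 573 (where E[X] = 35985079097622435638/36472996377170786403 ≈ 0.986623). Hence R_3(10) > 573, i.e. R_3(10) ≥ 574.

Largest n = 573; hence R_3(10) > 573.


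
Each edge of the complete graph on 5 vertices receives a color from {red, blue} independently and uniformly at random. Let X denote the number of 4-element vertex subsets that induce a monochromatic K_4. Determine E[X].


Let X = Σ_S X_S over the C(5, 4) = 5 subsets S of size 4, where X_S = 1 if the K_4 on S is monochromatic.
For a fixed S, the K_4 on S has C(4, 2) = 6 edges. P[all 6 edges red] = (1/2)^6, and likewise for blue, so P[monochromatic] = 2·(1/2)^6 = 2^{1 − 6} = 1/32.
By linearity: E[X] = C(5, 4) · 2^{1 − 6} = 5 · 1/32 = 5/32.
Numerically: E[X] ≈ 0.15625.

E[X] = C(5,4)·2^(1−C(4,2)) = 5/32 ≈ 0.15625.


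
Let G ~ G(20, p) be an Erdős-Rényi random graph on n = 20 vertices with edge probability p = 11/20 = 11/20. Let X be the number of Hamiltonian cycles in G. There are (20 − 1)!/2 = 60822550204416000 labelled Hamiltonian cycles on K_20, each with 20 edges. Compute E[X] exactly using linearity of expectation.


K_20 has (20 − 1)!/2 = 60822550204416000 labelled Hamiltonian cycles.
For each such Hamiltonian cycle H, let X_H = 1 if all 20 edges of H are present in G. Then P[X_H = 1] = p^{20} = (11/20)^{20} = 672749994932560009201/104857600000000000000000000.
By linearity: E[X] = Σ_H E[X_H] = 60822550204416000 · p^{20} = 60822550204416000 · 672749994932560009201/104857600000000000000000000 = 9989836509230039246035759128621/25600000000000000000.
Numerically: E[X] ≈ 3.9023e+11.

E[X] = 60822550204416000 · (11/20)^{20} = 9989836509230039246035759128621/25600000000000000000 ≈ 3.9023e+11.


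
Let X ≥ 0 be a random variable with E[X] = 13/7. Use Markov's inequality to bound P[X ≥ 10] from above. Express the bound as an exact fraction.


μ = E[X] = 13/7, a = 10.
Markov: P[X ≥ 10] ≤ μ/a = (13/7)/10 = 13/70.
Numerically: ≈ 0.18571.
(Since a = 10 > μ = 1.85714, the bound 13/70 is < 1 and informative.)

P[X ≥ 10] ≤ 13/70 ≈ 0.18571.


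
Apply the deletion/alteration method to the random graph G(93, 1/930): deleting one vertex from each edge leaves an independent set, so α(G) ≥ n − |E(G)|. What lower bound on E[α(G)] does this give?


E[|E(G)|] = C(93, 2)·p = 4278 · (1/930) = 23/5.
E[α(G)] ≥ n − E[|E(G)|] = 93 − 23/5 = 442/5.
Numerically: ≈ 88.40000.
(This is only a lower bound; the true E[α(G)] may be larger.)

E[α(G)] ≥ 442/5 ≈ 88.40000.


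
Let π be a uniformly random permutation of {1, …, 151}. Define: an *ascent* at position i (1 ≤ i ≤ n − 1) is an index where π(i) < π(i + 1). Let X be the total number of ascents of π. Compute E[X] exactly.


Write X = Σ X_I over i = 1, …, 150, with X_I the indicator of one ascent.
There are 150 indicators.
For each fixed i, the pair (π(i), π(i+1)) is a uniformly random ordered pair of distinct values from {1, …, 151}; by symmetry P[π(i) < π(i+1)] = 1/2.
By linearity: E[X] = 150 · (1/2) = (151 − 1) · (1/2) = 75 ≈ 75.000000.

E[X] = 75 = 75.000000.


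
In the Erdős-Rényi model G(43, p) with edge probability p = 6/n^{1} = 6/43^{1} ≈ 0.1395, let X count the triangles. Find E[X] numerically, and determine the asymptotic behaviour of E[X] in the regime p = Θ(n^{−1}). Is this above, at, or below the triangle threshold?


Number of potential triangles: C(43, 3) = 12341.
Each occurs with probability p³ ≈ (0.1395)³ ≈ 2.716742e-03.
By linearity: E[X] = C(43, 3)·p³ ≈ 12341 · 2.716742e-03 ≈ 33.5273.
Here α = 1, so p = 6/n is exactly at the triangle threshold p ~ 1/n. Asymptotically E[X] → c³/6 = 6³/6 = 36 ≈ 36.0000, a bounded constant. In this regime the triangle count is asymptotically Poisson(c³/6).

E[X] ≈ 33.5273; in regime p = Θ(1/n^{1}) E[X] stays bounded (at the triangle threshold p ~ 1/n).


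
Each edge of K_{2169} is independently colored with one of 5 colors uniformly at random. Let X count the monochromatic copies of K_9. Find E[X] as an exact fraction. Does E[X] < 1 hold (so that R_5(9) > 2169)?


E[X] = C(2169, 9) · 5^{1 − 36} = 2879753360044504243499683 · 5^{−35} = 2879753360044504243499683/2910383045673370361328125.
As a reduced fraction: E[X] = 2879753360044504243499683/2910383045673370361328125 ≈ 0.9894757.
Is E[X] < 1? YES.
Since E[X] < 1, there exists a 5-coloring of K_{2169} with no monochromatic K_9; hence R_5(9) > 2169.

E[X] = 2879753360044504243499683/2910383045673370361328125 ≈ 0.9894757; E[X] < 1, so R_5(9) > 2169.


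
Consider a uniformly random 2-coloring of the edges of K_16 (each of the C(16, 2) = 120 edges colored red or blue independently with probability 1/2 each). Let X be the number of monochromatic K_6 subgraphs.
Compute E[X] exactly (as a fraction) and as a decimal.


Let X = Σ_S X_S over the C(16, 6) = 8008 subsets S of size 6, where X_S = 1 if the K_6 on S is monochromatic.
For a fixed S, the K_6 on S has C(6, 2) = 15 edges. P[all 15 edges red] = (1/2)^15, and likewise for blue, so P[monochromatic] = 2·(1/2)^15 = 2^{1 − 15} = 1/16384.
Summing: E[X] = C(16, 6) · 2^{1 − 15} = 8008 · 1/16384 = 1001/2048.
Numerically: E[X] ≈ 0.489.

E[X] = C(16,6)·2^(1−C(6,2)) = 1001/2048 ≈ 0.489.


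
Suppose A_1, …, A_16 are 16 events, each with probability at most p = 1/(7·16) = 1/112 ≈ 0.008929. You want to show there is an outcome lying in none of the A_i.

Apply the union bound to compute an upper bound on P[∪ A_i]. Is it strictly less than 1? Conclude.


Union bound: P[∪_{i=1}^{16} A_i] ≤ Σ_i P[A_i] ≤ 16·p = 16·(1/112) = 1/7.
Numerically: 1/7 ≈ 0.142857.
Is 1/7 < 1? YES.
Since P[∪ A_i] ≤ 1/7 < 1, the complement has P[∩ A_i^c] ≥ 1 − 1/7 = 6/7 > 0, so some outcome avoids every A_i.

16·p = 1/7 ≈ 0.142857; existence CERTIFIED by the union bound.


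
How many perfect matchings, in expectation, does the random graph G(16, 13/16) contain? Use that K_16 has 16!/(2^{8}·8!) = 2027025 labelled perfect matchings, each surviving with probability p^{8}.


K_16 has 16!/(2^{8}·8!) = 2027025 labelled perfect matchings.
For each such perfect matching H, let X_H = 1 if all 8 edges of H are present in G. Then P[X_H = 1] = p^{8} = (13/16)^{8} = 815730721/4294967296.
By linearity of expectation: E[X] = Σ_H E[X_H] = 2027025 · p^{8} = 2027025 · 815730721/4294967296 = 1653506564735025/4294967296.
Numerically: E[X] ≈ 3.85e+05.

E[X] = 2027025 · (13/16)^{8} = 1653506564735025/4294967296 ≈ 3.85e+05.


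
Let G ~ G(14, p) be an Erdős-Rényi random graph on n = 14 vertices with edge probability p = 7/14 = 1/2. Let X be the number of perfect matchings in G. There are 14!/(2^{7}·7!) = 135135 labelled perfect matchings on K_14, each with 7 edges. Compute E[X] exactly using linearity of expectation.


K_14 has 14!/(2^{7}·7!) = 135135 labelled perfect matchings.
For each such perfect matching H, let X_H = 1 if all 7 edges of H are present in G. Then P[X_H = 1] = p^{7} = (1/2)^{7} = 1/128.
By linearity of expectation: E[X] = Σ_H E[X_H] = 135135 · p^{7} = 135135 · 1/128 = 135135/128.
Numerically: E[X] ≈ 1056.

E[X] = 135135 · (1/2)^{7} = 135135/128 ≈ 1056.


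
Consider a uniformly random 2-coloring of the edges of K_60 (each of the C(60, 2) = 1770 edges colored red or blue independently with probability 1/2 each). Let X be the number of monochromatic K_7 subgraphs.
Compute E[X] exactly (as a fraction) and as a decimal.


Let X = Σ_S X_S over the C(60, 7) = 386206920 subsets S of size 7, where X_S = 1 if the K_7 on S is monochromatic.
For a fixed S, the K_7 on S has C(7, 2) = 21 edges. P[all 21 edges red] = (1/2)^21, and likewise for blue, so P[monochromatic] = 2·(1/2)^21 = 2^{1 − 21} = 1/1048576.
Summing: E[X] = C(60, 7) · 2^{1 − 21} = 386206920 · 1/1048576 = 48275865/131072.
Numerically: E[X] ≈ 368.3156.

E[X] = C(60,7)·2^(1−C(7,2)) = 48275865/131072 ≈ 368.3156.


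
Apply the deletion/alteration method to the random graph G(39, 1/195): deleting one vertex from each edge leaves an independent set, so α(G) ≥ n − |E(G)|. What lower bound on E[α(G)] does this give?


E[|E(G)|] = C(39, 2)·p = 741 · (1/195) = 19/5.
E[α(G)] ≥ n − E[|E(G)|] = 39 − 19/5 = 176/5.
Numerically: ≈ 35.20000.
(This is only a lower bound; the true E[α(G)] may be larger.)

E[α(G)] ≥ 176/5 ≈ 35.20000.


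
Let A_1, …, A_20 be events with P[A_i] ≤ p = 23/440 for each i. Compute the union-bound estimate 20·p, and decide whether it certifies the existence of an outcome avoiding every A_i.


Union bound: P[∪_{i=1}^{20} A_i] ≤ Σ_i P[A_i] ≤ 20·p = 20·(23/440) = 23/22.
Numerically: 23/22 ≈ 1.04545.
Is 23/22 < 1? NO.
Since the bound 23/22 is ≥ 1, the union bound is uninformative here; it does NOT by itself certify existence.

20·p = 23/22 ≈ 1.04545; existence NOT certified by the union bound.


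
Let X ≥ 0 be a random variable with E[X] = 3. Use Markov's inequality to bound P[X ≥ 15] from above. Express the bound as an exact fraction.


μ = E[X] = 3, a = 15.
Markov: P[X ≥ 15] ≤ μ/a = (3)/15 = 1/5.
Numerically: ≈ 0.2000.
(Since a = 15 > μ = 3.0000, the bound 1/5 is < 1 and informative.)

P[X ≥ 15] ≤ 1/5 ≈ 0.2000.


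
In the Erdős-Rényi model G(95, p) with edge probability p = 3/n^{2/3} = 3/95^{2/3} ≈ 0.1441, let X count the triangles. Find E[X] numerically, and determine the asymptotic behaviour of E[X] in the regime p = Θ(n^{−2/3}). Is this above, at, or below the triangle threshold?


Number of potential triangles: C(95, 3) = 138415.
Each occurs with probability p³ ≈ (0.1441)³ ≈ 2.991690e-03.
By linearity: E[X] = C(95, 3)·p³ ≈ 138415 · 2.991690e-03 ≈ 414.0947.
Since α = 2/3 < 1, p = c/n^{2/3} ≫ 1/n is above the triangle threshold p ~ 1/n. Asymptotically E[X] ~ (c³/6)·n^{3(1−α)} = (3³/6)·n^{1} → ∞; triangles are abundant w.h.p.

E[X] ≈ 414.0947; in regime p = Θ(1/n^{2/3}) E[X] diverges (above the triangle threshold p ~ 1/n).


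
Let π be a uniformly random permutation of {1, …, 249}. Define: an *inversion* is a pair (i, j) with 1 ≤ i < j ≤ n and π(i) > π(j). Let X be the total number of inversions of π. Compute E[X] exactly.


Write X = Σ X_I over the C(249, 2) = 30876 pairs i < j, with X_I the indicator of one inversion.
There are 30876 indicators.
For each fixed pair i < j, the values π(i) and π(j) are two distinct elements of {1, …, 249} in uniformly random order; by symmetry P[π(i) > π(j)] = 1/2.
By linearity: E[X] = 30876 · (1/2) = C(249, 2) · (1/2) = 30876/2 = 15438 ≈ 15438.00000.

E[X] = 15438 = 15438.00000.


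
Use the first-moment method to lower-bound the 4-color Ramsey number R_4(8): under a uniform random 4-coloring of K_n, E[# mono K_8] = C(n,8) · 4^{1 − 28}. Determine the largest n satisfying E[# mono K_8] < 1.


We need C(n, 8) · 4^{1 − 28} < 1, i.e. C(n, 8) < 4^{28 − 1} = 18014398509481984.
Check values of n near the boundary:
  n = 402: C(402, 8) = 15770615726749950; 15770615726749950 < 18014398509481984? YES
  n = 403: C(403, 8) = 16090020602228430; 16090020602228430 < 18014398509481984? YES
  n = 404: C(404, 8) = 16415071523485570; 16415071523485570 < 18014398509481984? YES
  n = 405: C(405, 8) = 16745853821188050; 16745853821188050 < 18014398509481984? YES
  n = 406: C(406, 8) = 17082453897995850; 17082453897995850 < 18014398509481984? YES
  n = 407: C(407, 8) = 17424959239309050; 17424959239309050 < 18014398509481984? YES
  n = 408: C(408, 8) = 17773458424095231; 17773458424095231 < 18014398509481984? YES
  n = 409: C(409, 8) = 18128041135797879; 18128041135797879 < 18014398509481984? NO
  n = 410: C(410, 8) = 18488798173326195; 18488798173326195 < 18014398509481984? NO
  n = 411: C(411, 8) = 18855821462126715; 18855821462126715 < 18014398509481984? NO
The largest n with C(n, 8) < 18014398509481984 is n = 408 (where E[X] = 17773458424095231/18014398509481984 ≈ 0.987). Hence R_4(8) > 408, i.e. R_4(8) ≥ 409.

Largest n = 408; hence R_4(8) > 408.


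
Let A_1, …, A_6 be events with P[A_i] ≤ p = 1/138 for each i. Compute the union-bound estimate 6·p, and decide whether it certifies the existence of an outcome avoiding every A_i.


Union bound: P[∪_{i=1}^{6} A_i] ≤ Σ_i P[A_i] ≤ 6·p = 6·(1/138) = 1/23.
Numerically: 1/23 ≈ 0.0434783.
Is 1/23 < 1? YES.
Since P[∪ A_i] ≤ 1/23 < 1, the complement has P[∩ A_i^c] ≥ 1 − 1/23 = 22/23 > 0, so some outcome avoids every A_i.

6·p = 1/23 ≈ 0.0434783; existence CERTIFIED by the union bound.


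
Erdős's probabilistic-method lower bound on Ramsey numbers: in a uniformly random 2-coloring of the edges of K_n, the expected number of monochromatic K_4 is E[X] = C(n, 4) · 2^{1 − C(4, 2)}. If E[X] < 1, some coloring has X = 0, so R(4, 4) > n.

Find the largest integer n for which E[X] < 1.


We need C(n, 4) · 2^{1 − 6} < 1, i.e. C(n, 4) < 2^{6 − 1} = 32.
Check values of n near the boundary:
  n = 4: C(4, 4) = 1; 1 < 32? YES
  n = 5: C(5, 4) = 5; 5 < 32? YES
  n = 6: C(6, 4) = 15; 15 < 32? YES
  n = 7: C(7, 4) = 35; 35 < 32? NO
  n = 8: C(8, 4) = 70; 70 < 32? NO
  n = 9: C(9, 4) = 126; 126 < 32? NO
The largest n with C(n, 4) < 32 is n = 6 (where E[X] = 15/32 ≈ 0.46875). Hence R(4, 4) > 6, i.e. R(4, 4) ≥ 7.

Largest n = 6; hence R(4, 4) > 6.


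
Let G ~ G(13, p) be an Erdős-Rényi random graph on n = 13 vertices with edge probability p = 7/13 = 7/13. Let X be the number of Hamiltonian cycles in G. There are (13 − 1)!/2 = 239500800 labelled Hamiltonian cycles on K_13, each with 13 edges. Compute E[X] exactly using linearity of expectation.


K_13 has (13 − 1)!/2 = 239500800 labelled Hamiltonian cycles.
For each such Hamiltonian cycle H, let X_H = 1 if all 13 edges of H are present in G. Then P[X_H = 1] = p^{13} = (7/13)^{13} = 96889010407/302875106592253.
By linearity of expectation: E[X] = Σ_H E[X_H] = 239500800 · p^{13} = 239500800 · 96889010407/302875106592253 = 23204995503684825600/302875106592253.
Numerically: E[X] ≈ 76615.7.

E[X] = 239500800 · (7/13)^{13} = 23204995503684825600/302875106592253 ≈ 76615.7.


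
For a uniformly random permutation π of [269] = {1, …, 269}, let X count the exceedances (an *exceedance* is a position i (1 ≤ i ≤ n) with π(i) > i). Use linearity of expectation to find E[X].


Write X = Σ_{i=1}^{269} X_i, where X_i = 1_{π(i) > i}.
For each fixed i, π(i) is uniform over {1, …, 269} (marginal of a uniform permutation), so P[π(i) > i] = (n − i)/n. Summing: Σ_{i=1}^{269} (n − i)/n = (0 + 1 + … + 268)/269 = 269(269 − 1)/(2·269) = (269 − 1)/2.
Hence E[X] = Σ_{i=1}^{269} (269 − i)/269 = 134 ≈ 134.0000.

E[X] = 134 = 134.0000.


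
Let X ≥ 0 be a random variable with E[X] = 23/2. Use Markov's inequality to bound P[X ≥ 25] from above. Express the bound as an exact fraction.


μ = E[X] = 23/2, a = 25.
Markov: P[X ≥ 25] ≤ μ/a = (23/2)/25 = 23/50.
Numerically: ≈ 0.460000.
(Since a = 25 > μ = 11.500000, the bound 23/50 is < 1 and informative.)

P[X ≥ 25] ≤ 23/50 ≈ 0.460000.


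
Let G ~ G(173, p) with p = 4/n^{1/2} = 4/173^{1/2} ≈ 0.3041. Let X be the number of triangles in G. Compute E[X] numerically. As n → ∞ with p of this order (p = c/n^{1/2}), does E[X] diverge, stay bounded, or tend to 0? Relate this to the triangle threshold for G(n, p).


Number of potential triangles: C(173, 3) = 848046.
Each occurs with probability p³ ≈ (0.3041)³ ≈ 2.812618e-02.
By linearity: E[X] = C(173, 3)·p³ ≈ 848046 · 2.812618e-02 ≈ 23852.2982.
Since α = 1/2 < 1, p = c/n^{1/2} ≫ 1/n is above the triangle threshold p ~ 1/n. Asymptotically E[X] ~ (c³/6)·n^{3(1−α)} = (4³/6)·n^{1.5} → ∞; triangles are abundant w.h.p.

E[X] ≈ 23852.2982; in regime p = Θ(1/n^{1/2}) E[X] diverges (above the triangle threshold p ~ 1/n).


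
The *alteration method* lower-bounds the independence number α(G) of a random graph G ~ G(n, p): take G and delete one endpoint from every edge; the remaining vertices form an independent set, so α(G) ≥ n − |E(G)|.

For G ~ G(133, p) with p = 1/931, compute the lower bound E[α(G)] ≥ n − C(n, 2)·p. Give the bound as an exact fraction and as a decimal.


E[|E(G)|] = C(133, 2)·p = 8778 · (1/931) = 66/7.
E[α(G)] ≥ n − E[|E(G)|] = 133 − 66/7 = 865/7.
Numerically: ≈ 123.5714.
(This is only a lower bound; the true E[α(G)] may be larger.)

E[α(G)] ≥ 865/7 ≈ 123.5714.


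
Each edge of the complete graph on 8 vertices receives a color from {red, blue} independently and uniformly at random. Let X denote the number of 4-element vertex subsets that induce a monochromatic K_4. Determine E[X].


Let X = Σ_S X_S over the C(8, 4) = 70 subsets S of size 4, where X_S = 1 if the K_4 on S is monochromatic.
For a fixed S, the K_4 on S has C(4, 2) = 6 edges. P[all 6 edges red] = (1/2)^6, and likewise for blue, so P[monochromatic] = 2·(1/2)^6 = 2^{1 − 6} = 1/32.
By linearity: E[X] = C(8, 4) · 2^{1 − 6} = 70 · 1/32 = 35/16.
Numerically: E[X] ≈ 2.188.

E[X] = C(8,4)·2^(1−C(4,2)) = 35/16 ≈ 2.188.


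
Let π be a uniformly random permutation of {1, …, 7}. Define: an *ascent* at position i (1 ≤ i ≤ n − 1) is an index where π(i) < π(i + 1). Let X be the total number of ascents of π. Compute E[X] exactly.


Write X = Σ X_I over i = 1, …, 6, with X_I the indicator of one ascent.
There are 6 indicators.
For each fixed i, the pair (π(i), π(i+1)) is a uniformly random ordered pair of distinct values from {1, …, 7}; by symmetry P[π(i) < π(i+1)] = 1/2.
By linearity: E[X] = 6 · (1/2) = (7 − 1) · (1/2) = 3 ≈ 3.0000.

E[X] = 3 = 3.0000.


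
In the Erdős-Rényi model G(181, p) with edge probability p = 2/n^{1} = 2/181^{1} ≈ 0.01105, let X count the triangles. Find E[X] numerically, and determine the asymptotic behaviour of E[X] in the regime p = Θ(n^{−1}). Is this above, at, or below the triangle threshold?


Number of potential triangles: C(181, 3) = 971970.
Each occurs with probability p³ ≈ (0.01105)³ ≈ 1.3491314e-06.
By linearity: E[X] = C(181, 3)·p³ ≈ 971970 · 1.3491314e-06 ≈ 1.31132.
Here α = 1, so p = 2/n is exactly at the triangle threshold p ~ 1/n. Asymptotically E[X] → c³/6 = 2³/6 = 4/3 ≈ 1.33333, a bounded constant. In this regime the triangle count is asymptotically Poisson(c³/6).

E[X] ≈ 1.31132; in regime p = Θ(1/n^{1}) E[X] stays bounded (at the triangle threshold p ~ 1/n).


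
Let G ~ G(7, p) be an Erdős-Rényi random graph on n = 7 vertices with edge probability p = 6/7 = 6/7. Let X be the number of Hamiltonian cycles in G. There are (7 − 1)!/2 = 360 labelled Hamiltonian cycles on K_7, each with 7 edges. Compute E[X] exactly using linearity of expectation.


K_7 has (7 − 1)!/2 = 360 labelled Hamiltonian cycles.
For each such Hamiltonian cycle H, let X_H = 1 if all 7 edges of H are present in G. Then P[X_H = 1] = p^{7} = (6/7)^{7} = 279936/823543.
By linearity of expectation: E[X] = Σ_H E[X_H] = 360 · p^{7} = 360 · 279936/823543 = 100776960/823543.
Numerically: E[X] ≈ 122.37.

E[X] = 360 · (6/7)^{7} = 100776960/823543 ≈ 122.37.


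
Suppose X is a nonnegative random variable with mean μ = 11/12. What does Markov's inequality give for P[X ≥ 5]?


μ = E[X] = 11/12, a = 5.
Markov: P[X ≥ 5] ≤ μ/a = (11/12)/5 = 11/60.
Numerically: ≈ 0.183.
(Since a = 5 > μ = 0.917, the bound 11/60 is < 1 and informative.)

P[X ≥ 5] ≤ 11/60 ≈ 0.183.


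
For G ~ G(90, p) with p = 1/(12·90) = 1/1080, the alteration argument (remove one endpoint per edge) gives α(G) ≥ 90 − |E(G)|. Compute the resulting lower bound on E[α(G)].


E[|E(G)|] = C(90, 2)·p = 4005 · (1/1080) = 89/24.
E[α(G)] ≥ n − E[|E(G)|] = 90 − 89/24 = 2071/24.
Numerically: ≈ 86.29167.
(This is only a lower bound; the true E[α(G)] may be larger.)

E[α(G)] ≥ 2071/24 ≈ 86.29167.


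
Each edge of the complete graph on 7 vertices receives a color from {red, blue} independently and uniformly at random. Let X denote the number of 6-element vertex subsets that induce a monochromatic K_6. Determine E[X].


Let X = Σ_S X_S over the C(7, 6) = 7 subsets S of size 6, where X_S = 1 if the K_6 on S is monochromatic.
For a fixed S, the K_6 on S has C(6, 2) = 15 edges. P[all 15 edges red] = (1/2)^15, and likewise for blue, so P[monochromatic] = 2·(1/2)^15 = 2^{1 − 15} = 1/16384.
Summing: E[X] = C(7, 6) · 2^{1 − 15} = 7 · 1/16384 = 7/16384.
Numerically: E[X] ≈ 0.00043.

E[X] = C(7,6)·2^(1−C(6,2)) = 7/16384 ≈ 0.00043.


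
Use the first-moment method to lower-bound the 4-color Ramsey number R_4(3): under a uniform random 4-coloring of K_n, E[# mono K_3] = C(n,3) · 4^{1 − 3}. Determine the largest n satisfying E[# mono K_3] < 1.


We need C(n, 3) · 4^{1 − 3} < 1, i.e. C(n, 3) < 4^{3 − 1} = 16.
Check values of n near the boundary:
  n = 3: C(3, 3) = 1; 1 < 16? YES
  n = 4: C(4, 3) = 4; 4 < 16? YES
  n = 5: C(5, 3) = 10; 10 < 16? YES
  n = 6: C(6, 3) = 20; 20 < 16? NO
The largest n with C(n, 3) < 16 is n = 5 (where E[X] = 5/8 ≈ 0.6250000). Hence R_4(3) > 5, i.e. R_4(3) ≥ 6.

Largest n = 5; hence R_4(3) > 5.


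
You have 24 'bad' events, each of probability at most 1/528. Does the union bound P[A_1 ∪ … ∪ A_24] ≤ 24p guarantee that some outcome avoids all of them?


Union bound: P[∪_{i=1}^{24} A_i] ≤ Σ_i P[A_i] ≤ 24·p = 24·(1/528) = 1/22.
Numerically: 1/22 ≈ 0.045.
Is 1/22 < 1? YES.
Since P[∪ A_i] ≤ 1/22 < 1, the complement has P[∩ A_i^c] ≥ 1 − 1/22 = 21/22 > 0, so some outcome avoids every A_i.

24·p = 1/22 ≈ 0.045; existence CERTIFIED by the union bound.


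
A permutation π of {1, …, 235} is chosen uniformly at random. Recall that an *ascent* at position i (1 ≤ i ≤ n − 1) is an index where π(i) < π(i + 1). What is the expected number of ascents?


Write X = Σ X_I over i = 1, …, 234, with X_I the indicator of one ascent.
There are 234 indicators.
For each fixed i, the pair (π(i), π(i+1)) is a uniformly random ordered pair of distinct values from {1, …, 235}; by symmetry P[π(i) < π(i+1)] = 1/2.
By linearity: E[X] = 234 · (1/2) = (235 − 1) · (1/2) = 117 ≈ 117.000.

E[X] = 117 = 117.000.


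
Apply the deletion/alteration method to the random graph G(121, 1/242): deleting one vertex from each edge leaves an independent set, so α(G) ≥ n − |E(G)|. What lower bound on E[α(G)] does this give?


E[|E(G)|] = C(121, 2)·p = 7260 · (1/242) = 30.
E[α(G)] ≥ n − E[|E(G)|] = 121 − 30 = 91.
Numerically: ≈ 91.00000.
(This is only a lower bound; the true E[α(G)] may be larger.)

E[α(G)] ≥ 91 ≈ 91.00000.


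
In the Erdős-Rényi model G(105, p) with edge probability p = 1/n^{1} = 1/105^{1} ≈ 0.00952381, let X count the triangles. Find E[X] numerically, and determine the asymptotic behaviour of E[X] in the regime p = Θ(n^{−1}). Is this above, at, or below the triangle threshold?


Number of potential triangles: C(105, 3) = 187460.
Each occurs with probability p³ ≈ (0.00952381)³ ≈ 8.63837599e-07.
By linearity: E[X] = C(105, 3)·p³ ≈ 187460 · 8.63837599e-07 ≈ 0.161935.
Here α = 1, so p = 1/n is exactly at the triangle threshold p ~ 1/n. Asymptotically E[X] → c³/6 = 1³/6 = 1/6 ≈ 0.166667, a bounded constant. In this regime the triangle count is asymptotically Poisson(c³/6).

E[X] ≈ 0.161935; in regime p = Θ(1/n^{1}) E[X] stays bounded (at the triangle threshold p ~ 1/n).


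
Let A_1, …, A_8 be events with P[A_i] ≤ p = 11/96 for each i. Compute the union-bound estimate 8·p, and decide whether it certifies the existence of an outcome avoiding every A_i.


Union bound: P[∪_{i=1}^{8} A_i] ≤ Σ_i P[A_i] ≤ 8·p = 8·(11/96) = 11/12.
Numerically: 11/12 ≈ 0.91667.
Is 11/12 < 1? YES.
Since P[∪ A_i] ≤ 11/12 < 1, the complement has P[∩ A_i^c] ≥ 1 − 11/12 = 1/12 > 0, so some outcome avoids every A_i.

8·p = 11/12 ≈ 0.91667; existence CERTIFIED by the union bound.


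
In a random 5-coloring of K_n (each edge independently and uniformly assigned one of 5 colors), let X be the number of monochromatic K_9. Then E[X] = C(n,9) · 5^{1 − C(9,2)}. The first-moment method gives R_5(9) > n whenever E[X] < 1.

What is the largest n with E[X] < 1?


We need C(n, 9) · 5^{1 − 36} < 1, i.e. C(n, 9) < 5^{36 − 1} = 2910383045673370361328125.
Check values of n near the boundary:
  n = 2167: C(2167, 9) = 2855899084841489792706810; 2855899084841489792706810 < 2910383045673370361328125? YES
  n = 2168: C(2168, 9) = 2867804175977929537095120; 2867804175977929537095120 < 2910383045673370361328125? YES
  n = 2169: C(2169, 9) = 2879753360044504243499683; 2879753360044504243499683 < 2910383045673370361328125? YES
  n = 2170: C(2170, 9) = 2891746779868845075610510; 2891746779868845075610510 < 2910383045673370361328125? YES
  n = 2171: C(2171, 9) = 2903784578674959601827205; 2903784578674959601827205 < 2910383045673370361328125? YES
  n = 2172: C(2172, 9) = 2915866900084148060642020; 2915866900084148060642020 < 2910383045673370361328125? NO
  n = 2173: C(2173, 9) = 2927993888115921319674265; 2927993888115921319674265 < 2910383045673370361328125? NO
  n = 2174: C(2174, 9) = 2940165687188920530702934; 2940165687188920530702934 < 2910383045673370361328125? NO
The largest n with C(n, 9) < 2910383045673370361328125 is n = 2171 (where E[X] = 580756915734991920365441/582076609134674072265625 ≈ 0.99773). Hence R_5(9) > 2171, i.e. R_5(9) ≥ 2172.

Largest n = 2171; hence R_5(9) > 2171.


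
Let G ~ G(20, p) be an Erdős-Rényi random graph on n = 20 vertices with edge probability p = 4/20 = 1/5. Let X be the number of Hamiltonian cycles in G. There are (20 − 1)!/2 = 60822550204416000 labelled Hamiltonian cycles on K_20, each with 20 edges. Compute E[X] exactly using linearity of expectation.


K_20 has (20 − 1)!/2 = 60822550204416000 labelled Hamiltonian cycles.
For each such Hamiltonian cycle H, let X_H = 1 if all 20 edges of H are present in G. Then P[X_H = 1] = p^{20} = (1/5)^{20} = 1/95367431640625.
By linearity of expectation: E[X] = Σ_H E[X_H] = 60822550204416000 · p^{20} = 60822550204416000 · 1/95367431640625 = 486580401635328/762939453125.
Numerically: E[X] ≈ 637.77.

E[X] = 60822550204416000 · (1/5)^{20} = 486580401635328/762939453125 ≈ 637.77.


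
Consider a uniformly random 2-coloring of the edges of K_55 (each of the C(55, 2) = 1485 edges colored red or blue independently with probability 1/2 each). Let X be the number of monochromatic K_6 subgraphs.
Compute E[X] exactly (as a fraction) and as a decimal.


Let X = Σ_S X_S over the C(55, 6) = 28989675 subsets S of size 6, where X_S = 1 if the K_6 on S is monochromatic.
For a fixed S, the K_6 on S has C(6, 2) = 15 edges. P[all 15 edges red] = (1/2)^15, and likewise for blue, so P[monochromatic] = 2·(1/2)^15 = 2^{1 − 15} = 1/16384.
Summing: E[X] = C(55, 6) · 2^{1 − 15} = 28989675 · 1/16384 = 28989675/16384.
Numerically: E[X] ≈ 1769.389.

E[X] = C(55,6)·2^(1−C(6,2)) = 28989675/16384 ≈ 1769.389.


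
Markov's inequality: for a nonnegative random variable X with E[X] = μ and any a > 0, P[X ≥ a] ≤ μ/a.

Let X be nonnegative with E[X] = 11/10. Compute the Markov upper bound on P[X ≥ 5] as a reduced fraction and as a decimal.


μ = E[X] = 11/10, a = 5.
Markov: P[X ≥ 5] ≤ μ/a = (11/10)/5 = 11/50.
Numerically: ≈ 0.220000.
(Since a = 5 > μ = 1.100000, the bound 11/50 is < 1 and informative.)

P[X ≥ 5] ≤ 11/50 ≈ 0.220000.


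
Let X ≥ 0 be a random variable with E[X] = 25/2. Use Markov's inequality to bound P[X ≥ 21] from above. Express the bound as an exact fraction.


μ = E[X] = 25/2, a = 21.
Markov: P[X ≥ 21] ≤ μ/a = (25/2)/21 = 25/42.
Numerically: ≈ 0.59524.
(Since a = 21 > μ = 12.50000, the bound 25/42 is < 1 and informative.)

P[X ≥ 21] ≤ 25/42 ≈ 0.59524.


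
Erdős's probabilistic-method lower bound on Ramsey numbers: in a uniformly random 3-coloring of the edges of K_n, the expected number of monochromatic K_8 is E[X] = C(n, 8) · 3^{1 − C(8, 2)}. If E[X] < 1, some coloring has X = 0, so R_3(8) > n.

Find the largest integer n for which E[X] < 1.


We need C(n, 8) · 3^{1 − 28} < 1, i.e. C(n, 8) < 3^{28 − 1} = 7625597484987.
Check values of n near the boundary:
  n = 150: C(150, 8) = 5257211409450; 5257211409450 < 7625597484987? YES
  n = 151: C(151, 8) = 5551321138650; 5551321138650 < 7625597484987? YES
  n = 152: C(152, 8) = 5859727868575; 5859727868575 < 7625597484987? YES
  n = 153: C(153, 8) = 6183023199255; 6183023199255 < 7625597484987? YES
  n = 154: C(154, 8) = 6521818990995; 6521818990995 < 7625597484987? YES
  n = 155: C(155, 8) = 6876747915675; 6876747915675 < 7625597484987? YES
  n = 156: C(156, 8) = 7248464019225; 7248464019225 < 7625597484987? YES
  n = 157: C(157, 8) = 7637643295425; 7637643295425 < 7625597484987? NO
  n = 158: C(158, 8) = 8044984271181; 8044984271181 < 7625597484987? NO
The largest n with C(n, 8) < 7625597484987 is n = 156 (where E[X] = 805384891025/847288609443 ≈ 0.9505437). Hence R_3(8) > 156, i.e. R_3(8) ≥ 157.

Largest n = 156; hence R_3(8) > 156.


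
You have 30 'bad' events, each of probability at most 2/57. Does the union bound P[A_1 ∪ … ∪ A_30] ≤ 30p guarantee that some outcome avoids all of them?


Union bound: P[∪_{i=1}^{30} A_i] ≤ Σ_i P[A_i] ≤ 30·p = 30·(2/57) = 20/19.
Numerically: 20/19 ≈ 1.0526.
Is 20/19 < 1? NO.
Since the bound 20/19 is ≥ 1, the union bound is uninformative here; it does NOT by itself certify existence.

30·p = 20/19 ≈ 1.0526; existence NOT certified by the union bound.


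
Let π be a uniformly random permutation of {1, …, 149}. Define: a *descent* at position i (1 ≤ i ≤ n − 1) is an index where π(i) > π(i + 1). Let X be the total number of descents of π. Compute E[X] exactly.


Write X = Σ X_I over i = 1, …, 148, with X_I the indicator of one descent.
There are 148 indicators.
For each fixed i, the pair (π(i), π(i+1)) is a uniformly random ordered pair of distinct values from {1, …, 149}; by symmetry P[π(i) > π(i+1)] = 1/2.
By linearity: E[X] = 148 · (1/2) = (149 − 1) · (1/2) = 74 ≈ 74.000.

E[X] = 74 = 74.000.


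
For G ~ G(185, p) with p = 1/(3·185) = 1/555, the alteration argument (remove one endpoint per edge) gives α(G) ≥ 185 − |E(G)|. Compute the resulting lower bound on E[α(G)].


E[|E(G)|] = C(185, 2)·p = 17020 · (1/555) = 92/3.
E[α(G)] ≥ n − E[|E(G)|] = 185 − 92/3 = 463/3.
Numerically: ≈ 154.333333.
(This is only a lower bound; the true E[α(G)] may be larger.)

E[α(G)] ≥ 463/3 ≈ 154.333333.


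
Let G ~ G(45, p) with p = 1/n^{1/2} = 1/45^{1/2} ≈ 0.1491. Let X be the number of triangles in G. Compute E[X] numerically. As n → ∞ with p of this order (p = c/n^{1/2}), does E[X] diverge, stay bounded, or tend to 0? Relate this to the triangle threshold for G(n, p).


Number of potential triangles: C(45, 3) = 14190.
Each occurs with probability p³ ≈ (0.1491)³ ≈ 3.312693e-03.
By linearity: E[X] = C(45, 3)·p³ ≈ 14190 · 3.312693e-03 ≈ 47.0071.
Since α = 1/2 < 1, p = c/n^{1/2} ≫ 1/n is above the triangle threshold p ~ 1/n. Asymptotically E[X] ~ (c³/6)·n^{3(1−α)} = (1³/6)·n^{1.5} → ∞; triangles are abundant w.h.p.

E[X] ≈ 47.0071; in regime p = Θ(1/n^{1/2}) E[X] diverges (above the triangle threshold p ~ 1/n).


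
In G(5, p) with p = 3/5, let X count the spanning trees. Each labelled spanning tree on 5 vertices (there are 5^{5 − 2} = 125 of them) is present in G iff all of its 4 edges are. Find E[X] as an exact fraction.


K_5 has 5^{5 − 2} = 125 labelled spanning trees.
For each such spanning tree H, let X_H = 1 if all 4 edges of H are present in G. Then P[X_H = 1] = p^{4} = (3/5)^{4} = 81/625.
Summing the indicators: E[X] = Σ_H E[X_H] = 125 · p^{4} = 125 · 81/625 = 81/5.
Numerically: E[X] ≈ 16.2.

E[X] = 125 · (3/5)^{4} = 81/5 ≈ 16.2.


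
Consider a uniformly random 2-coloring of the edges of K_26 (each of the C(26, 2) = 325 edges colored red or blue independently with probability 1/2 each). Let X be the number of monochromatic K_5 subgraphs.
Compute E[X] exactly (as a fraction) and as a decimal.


Let X = Σ_S X_S over the C(26, 5) = 65780 subsets S of size 5, where X_S = 1 if the K_5 on S is monochromatic.
For a fixed S, the K_5 on S has C(5, 2) = 10 edges. P[all 10 edges red] = (1/2)^10, and likewise for blue, so P[monochromatic] = 2·(1/2)^10 = 2^{1 − 10} = 1/512.
Summing: E[X] = C(26, 5) · 2^{1 − 10} = 65780 · 1/512 = 16445/128.
Numerically: E[X] ≈ 128.47656.

E[X] = C(26,5)·2^(1−C(5,2)) = 16445/128 ≈ 128.47656.


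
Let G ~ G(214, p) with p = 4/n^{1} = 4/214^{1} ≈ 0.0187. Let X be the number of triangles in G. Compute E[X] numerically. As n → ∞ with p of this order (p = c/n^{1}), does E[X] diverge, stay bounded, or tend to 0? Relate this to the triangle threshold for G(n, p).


Number of potential triangles: C(214, 3) = 1610564.
Each occurs with probability p³ ≈ (0.0187)³ ≈ 6.53038e-06.
By linearity: E[X] = C(214, 3)·p³ ≈ 1610564 · 6.53038e-06 ≈ 10.518.
Here α = 1, so p = 4/n is exactly at the triangle threshold p ~ 1/n. Asymptotically E[X] → c³/6 = 4³/6 = 32/3 ≈ 10.667, a bounded constant. In this regime the triangle count is asymptotically Poisson(c³/6).

E[X] ≈ 10.518; in regime p = Θ(1/n^{1}) E[X] stays bounded (at the triangle threshold p ~ 1/n).
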